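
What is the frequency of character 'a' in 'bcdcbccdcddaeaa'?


Scanning 'bcdcbccdcddaeaa' for 'a':
  Position 11: 'a' -> MATCH (count: 1)
  Position 13: 'a' -> MATCH (count: 2)
  Position 14: 'a' -> MATCH (count: 3)
Total occurrences of 'a': 3

3


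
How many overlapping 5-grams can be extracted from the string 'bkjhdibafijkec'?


String 'bkjhdibafijkec' has length L = 14.
Number of overlapping n-grams = L - n + 1
Substituting: 14 - 5 + 1 = 10

10


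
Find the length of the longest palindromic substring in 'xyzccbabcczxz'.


Scanning 'xyzccbabcczxz' for palindromic substrings.
Substring at positions 2-10: 'zccbabccz'.
Check: reverse('zccbabccz') = 'zccbabccz' -> palindrome confirmed.
Neighbouring characters ('y' / 'x') break symmetry, so it cannot extend further.
No longer palindromic substring exists; longest length = 9

9


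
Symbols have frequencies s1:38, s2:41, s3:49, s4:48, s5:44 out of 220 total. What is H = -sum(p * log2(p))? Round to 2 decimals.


Computing entropy H = -sum(p_i * log2(p_i)):
  s1: p = 38/220 = 0.1727, -p*log2(p) = 0.4376
  s2: p = 41/220 = 0.1864, -p*log2(p) = 0.4517
  s3: p = 49/220 = 0.2227, -p*log2(p) = 0.4826
  s4: p = 48/220 = 0.2182, -p*log2(p) = 0.4792
  s5: p = 44/220 = 0.2000, -p*log2(p) = 0.4644
H = sum of terms = 2.3155
Rounded to 2 decimals: 2.32

2.32


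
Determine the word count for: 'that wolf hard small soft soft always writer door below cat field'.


Counting words by splitting on spaces:
  Word 1: 'that'
  Word 2: 'wolf'
  Word 3: 'hard'
  Word 4: 'small'
  Word 5: 'soft'
  Word 6: 'soft'
  Word 7: 'always'
  Word 8: 'writer'
  Word 9: 'door'
  Word 10: 'below'
  Word 11: 'cat'
  Word 12: 'field'
Total words: 12

12


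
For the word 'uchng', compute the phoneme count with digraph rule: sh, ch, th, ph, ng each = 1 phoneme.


Parsing 'uchng' greedily, digraphs first:
  'u' -> vowel phoneme (phonemes so far: 1)
  'ch' -> digraph (1 consonant phoneme) (phonemes so far: 2)
  'ng' -> digraph (1 consonant phoneme) (phonemes so far: 3)
Total phonemes: 3

3


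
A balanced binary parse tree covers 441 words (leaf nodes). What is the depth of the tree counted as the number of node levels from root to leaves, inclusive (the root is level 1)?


In a balanced binary tree with n leaves the deepest leaf is ceil(log2(n)) edges below the root,
so counting node levels inclusive of root and leaves gives ceil(log2(n)) + 1 levels.
log2(441) = 8.7846
ceil(8.7846) = 9
levels = 9 + 1 = 10

10


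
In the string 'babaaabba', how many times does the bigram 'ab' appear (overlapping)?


Scanning 'babaaabba' for bigram 'ab':
  Position 0: 'ba' -> no
  Position 1: 'ab' -> MATCH
  Position 2: 'ba' -> no
  Position 3: 'aa' -> no
  Position 4: 'aa' -> no
  Position 5: 'ab' -> MATCH
  Position 6: 'bb' -> no
  Position 7: 'ba' -> no
Total matches: 2

2


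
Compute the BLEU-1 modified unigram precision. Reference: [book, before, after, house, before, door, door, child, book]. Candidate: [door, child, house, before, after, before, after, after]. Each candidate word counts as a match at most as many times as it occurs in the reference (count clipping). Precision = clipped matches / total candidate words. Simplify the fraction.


Reference word counts: {'after': 1, 'before': 2, 'book': 2, 'child': 1, 'door': 2, 'house': 1}
Checking each candidate word (with clipping):
  'door' -> in reference (ref count 2, used 1/2) -> match (matches: 1)
  'child' -> in reference (ref count 1, used 1/1) -> match (matches: 2)
  'house' -> in reference (ref count 1, used 1/1) -> match (matches: 3)
  'before' -> in reference (ref count 2, used 1/2) -> match (matches: 4)
  'after' -> in reference (ref count 1, used 1/1) -> match (matches: 5)
  'before' -> in reference (ref count 2, used 2/2) -> match (matches: 6)
  'after' -> ref count 1 already used up (1/1) -> clipped, no match (matches: 6)
  'after' -> ref count 1 already used up (1/1) -> clipped, no match (matches: 6)
Clipped matches: 6, Candidate length: 8
Precision = 6/8 = 3/4

3/4


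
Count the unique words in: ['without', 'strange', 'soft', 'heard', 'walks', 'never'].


Listing all tokens and tracking unique types:
  Token 1: 'without' -> NEW (unique so far: 1)
  Token 2: 'strange' -> NEW (unique so far: 2)
  Token 3: 'soft' -> NEW (unique so far: 3)
  Token 4: 'heard' -> NEW (unique so far: 4)
  Token 5: 'walks' -> NEW (unique so far: 5)
  Token 6: 'never' -> NEW (unique so far: 6)
Unique types: ('heard', 'never', 'soft', 'strange', 'walks', 'without')
Vocabulary size: 6

6


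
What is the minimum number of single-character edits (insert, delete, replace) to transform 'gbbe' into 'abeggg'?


Building DP table for s1='gbbe' (len 4) and s2='abeggg' (len 6):
       a  b  e  g  g  g
    0  1  2  3  4  5  6
  g 1  1  2  3  3  4  5
  b 2  2  1  2  3  4  5
  b 3  3  2  2  3  4  5
  e 4  4  3  2  3  4  5
Edit distance = dp[4][6] = 5

5


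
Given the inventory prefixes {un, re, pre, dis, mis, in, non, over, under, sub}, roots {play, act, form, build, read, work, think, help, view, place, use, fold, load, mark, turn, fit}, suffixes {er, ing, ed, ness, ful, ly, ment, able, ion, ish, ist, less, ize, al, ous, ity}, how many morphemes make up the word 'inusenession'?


Segmenting 'inusenession' against the inventory:
  'in' -> prefix (morpheme 1)
  'use' -> root (morpheme 2)
  'ness' -> suffix (morpheme 3)
  'ion' -> suffix (morpheme 4)
Total morphemes: 4

4


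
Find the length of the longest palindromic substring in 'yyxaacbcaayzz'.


Scanning 'yyxaacbcaayzz' for palindromic substrings.
Substring at positions 3-9: 'aacbcaa'.
Check: reverse('aacbcaa') = 'aacbcaa' -> palindrome confirmed.
Neighbouring characters ('x' / 'y') break symmetry, so it cannot extend further.
No longer palindromic substring exists; longest length = 7

7


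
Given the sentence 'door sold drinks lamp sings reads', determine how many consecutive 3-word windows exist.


Word trigrams from [6] words:
  Trigram 1: (door sold drinks)
  Trigram 2: (sold drinks lamp)
  Trigram 3: (drinks lamp sings)
  Trigram 4: (lamp sings reads)
Total word trigrams: 6 - 2 = 4

4


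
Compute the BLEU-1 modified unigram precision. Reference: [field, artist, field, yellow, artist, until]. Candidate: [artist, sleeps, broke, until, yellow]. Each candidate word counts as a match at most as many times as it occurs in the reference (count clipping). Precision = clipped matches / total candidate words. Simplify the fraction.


Reference word counts: {'artist': 2, 'field': 2, 'until': 1, 'yellow': 1}
Checking each candidate word (with clipping):
  'artist' -> in reference (ref count 2, used 1/2) -> match (matches: 1)
  'sleeps' -> not in reference -> no match (matches: 1)
  'broke' -> not in reference -> no match (matches: 1)
  'until' -> in reference (ref count 1, used 1/1) -> match (matches: 2)
  'yellow' -> in reference (ref count 1, used 1/1) -> match (matches: 3)
Clipped matches: 3, Candidate length: 5
Precision = 3/5

3/5


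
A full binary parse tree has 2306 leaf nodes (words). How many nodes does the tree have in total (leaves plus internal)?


Leaf nodes (terminals): 2306
Internal nodes = n - 1 = 2306 - 1 = 2305
Total = leaves + internal = 2306 + 2305 = 4611

4611


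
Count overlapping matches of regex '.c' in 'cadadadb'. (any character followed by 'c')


Pattern: .c means any character followed by 'c'.
Scanning 'cadadadb' position-by-position:
  Pos 0: window 'ca' -> no
  Pos 1: window 'ad' -> no
  Pos 2: window 'da' -> no
  Pos 3: window 'ad' -> no
  Pos 4: window 'da' -> no
  Pos 5: window 'ad' -> no
  Pos 6: window 'db' -> no
  Pos 7: window 'b' -> no
Total matches: 0

0


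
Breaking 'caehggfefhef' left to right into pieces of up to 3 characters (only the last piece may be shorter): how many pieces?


'caehggfefhef' has 12 characters.
Chunking with max size 3:
  Chunk 1: 'cae' (positions 0-2)
  Chunk 2: 'hgg' (positions 3-5)
  Chunk 3: 'fef' (positions 6-8)
  Chunk 4: 'hef' (positions 9-11)
Total chunks: ceil(12 / 3) = 4

4


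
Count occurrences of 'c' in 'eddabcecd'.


Scanning 'eddabcecd' for 'c':
  Position 5: 'c' -> MATCH (count: 1)
  Position 7: 'c' -> MATCH (count: 2)
Total occurrences of 'c': 2

2


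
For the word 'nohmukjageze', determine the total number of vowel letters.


Scanning each character of 'nohmukjageze':
  Position 1: 'n' -> consonant (running count: 0)
  Position 2: 'o' -> vowel (running count: 1)
  Position 3: 'h' -> consonant (running count: 1)
  Position 4: 'm' -> consonant (running count: 1)
  Position 5: 'u' -> vowel (running count: 2)
  Position 6: 'k' -> consonant (running count: 2)
  Position 7: 'j' -> consonant (running count: 2)
  Position 8: 'a' -> vowel (running count: 3)
  Position 9: 'g' -> consonant (running count: 3)
  Position 10: 'e' -> vowel (running count: 4)
  Position 11: 'z' -> consonant (running count: 4)
  Position 12: 'e' -> vowel (running count: 5)
Total vowels: 5

5


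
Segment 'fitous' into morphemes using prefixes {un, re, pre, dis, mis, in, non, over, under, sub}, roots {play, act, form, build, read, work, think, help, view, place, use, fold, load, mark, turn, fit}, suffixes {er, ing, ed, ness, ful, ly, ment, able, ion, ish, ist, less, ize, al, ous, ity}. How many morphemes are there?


Segmenting 'fitous' against the inventory:
  'fit' -> root (morpheme 1)
  'ous' -> suffix (morpheme 2)
Total morphemes: 2

2


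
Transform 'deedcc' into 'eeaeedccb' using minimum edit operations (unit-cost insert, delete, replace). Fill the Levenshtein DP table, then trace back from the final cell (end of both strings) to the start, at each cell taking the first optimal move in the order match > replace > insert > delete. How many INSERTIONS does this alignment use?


Edit distance = 4. Backtracking from cell (6, 9) with preference match > replace > insert > delete,
then listing the resulting alignment 'deedcc' -> 'eeaeedccb' left to right:
  Step 1: insert 'e' [insertion #1]
  Step 2: insert 'e' [insertion #2]
  Step 3: replace d->a
  Step 4: keep 'e'
  Step 5: keep 'e'
  Step 6: keep 'd'
  Step 7: keep 'c'
  Step 8: keep 'c'
  Step 9: insert 'b' [insertion #3]
Total insertions: 3

3


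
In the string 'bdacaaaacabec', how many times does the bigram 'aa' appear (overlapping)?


Scanning 'bdacaaaacabec' for bigram 'aa':
  Position 0: 'bd' -> no
  Position 1: 'da' -> no
  Position 2: 'ac' -> no
  Position 3: 'ca' -> no
  Position 4: 'aa' -> MATCH
  Position 5: 'aa' -> MATCH
  Position 6: 'aa' -> MATCH
  Position 7: 'ac' -> no
  Position 8: 'ca' -> no
  Position 9: 'ab' -> no
  Position 10: 'be' -> no
  Position 11: 'ec' -> no
Total matches: 3

3


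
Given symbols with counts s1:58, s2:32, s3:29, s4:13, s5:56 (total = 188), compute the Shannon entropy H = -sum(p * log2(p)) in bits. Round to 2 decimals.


Computing entropy H = -sum(p_i * log2(p_i)):
  s1: p = 58/188 = 0.3085, -p*log2(p) = 0.5234
  s2: p = 32/188 = 0.1702, -p*log2(p) = 0.4348
  s3: p = 29/188 = 0.1543, -p*log2(p) = 0.4160
  s4: p = 13/188 = 0.0691, -p*log2(p) = 0.2665
  s5: p = 56/188 = 0.2979, -p*log2(p) = 0.5205
H = sum of terms = 2.1612
Rounded to 2 decimals: 2.16

2.16


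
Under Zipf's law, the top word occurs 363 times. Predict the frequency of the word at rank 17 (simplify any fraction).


Zipf's law: freq(rank) = f1 / rank
f1 = 363, rank = 17
freq = 363 / 17
GCD(363, 17) = 1
Simplified: 363/17

363/17


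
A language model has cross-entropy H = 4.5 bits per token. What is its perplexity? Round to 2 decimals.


Perplexity formula: PP = 2^H
H = 4.5
PP = 2^4.5
Decompose: 2^4.5 = 2^4 * 2^0.5 = 2^4 * sqrt(2)
2^4 = 16, sqrt(2) ~ 1.4142136
PP ~ 16 * 1.4142136 = 22.6274176
Rounded to 2 decimals: 22.63

22.63


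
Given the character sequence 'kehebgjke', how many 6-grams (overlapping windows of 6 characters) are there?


String 'kehebgjke' has length L = 9.
Number of overlapping n-grams = L - n + 1
Substituting: 9 - 6 + 1 = 4

4


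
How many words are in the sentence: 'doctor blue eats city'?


Counting words by splitting on spaces:
  Word 1: 'doctor'
  Word 2: 'blue'
  Word 3: 'eats'
  Word 4: 'city'
Total words: 4

4


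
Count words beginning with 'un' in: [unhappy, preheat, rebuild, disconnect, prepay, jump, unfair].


Checking each word for prefix 'un':
  'unhappy' -> YES, starts with 'un' (count: 1)
  'preheat' -> no (count: 1)
  'rebuild' -> no (count: 1)
  'disconnect' -> no (count: 1)
  'prepay' -> no (count: 1)
  'jump' -> no (count: 1)
  'unfair' -> YES, starts with 'un' (count: 2)
Total with prefix 'un': 2

2


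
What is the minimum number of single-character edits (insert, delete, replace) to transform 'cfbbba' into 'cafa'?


Building DP table for s1='cfbbba' (len 6) and s2='cafa' (len 4):
       c  a  f  a
    0  1  2  3  4
  c 1  0  1  2  3
  f 2  1  1  1  2
  b 3  2  2  2  2
  b 4  3  3  3  3
  b 5  4  4  4  4
  a 6  5  4  5  4
Edit distance = dp[6][4] = 4

4


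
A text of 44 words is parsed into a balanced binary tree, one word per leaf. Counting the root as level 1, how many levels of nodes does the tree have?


In a balanced binary tree with n leaves the deepest leaf is ceil(log2(n)) edges below the root,
so counting node levels inclusive of root and leaves gives ceil(log2(n)) + 1 levels.
log2(44) = 5.4594
ceil(5.4594) = 6
levels = 6 + 1 = 7

7


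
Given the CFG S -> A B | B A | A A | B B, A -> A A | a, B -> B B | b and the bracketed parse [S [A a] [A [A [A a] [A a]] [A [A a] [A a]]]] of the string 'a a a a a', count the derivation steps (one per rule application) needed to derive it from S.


Every bracketed nonterminal node [X ...] in the tree is produced by exactly one rule application.
Reading the tree off as a leftmost derivation:
  Step 1: S  =>  A A   (applied S -> A A)
  Step 2: A A  =>  a A   (applied A -> a)
  Step 3: a A  =>  a A A   (applied A -> A A)
  Step 4: a A A  =>  a A A A   (applied A -> A A)
  Step 5: a A A A  =>  a a A A   (applied A -> a)
  Step 6: a a A A  =>  a a a A   (applied A -> a)
  Step 7: a a a A  =>  a a a A A   (applied A -> A A)
  Step 8: a a a A A  =>  a a a a A   (applied A -> a)
  Step 9: a a a a A  =>  a a a a a   (applied A -> a)
Final yield: a a a a a
Total rewrite steps: 9

9


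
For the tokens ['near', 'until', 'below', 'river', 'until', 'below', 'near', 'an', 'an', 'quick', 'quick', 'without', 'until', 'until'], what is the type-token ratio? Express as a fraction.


Tokens: 14
Unique types: ('an', 'below', 'near', 'quick', 'river', 'until', 'without') = 7
TTR = 7/14
Simplify: divide both by 7 -> 1/2
TTR = 1/2

1/2


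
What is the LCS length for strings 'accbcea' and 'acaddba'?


DP table for LCS of 'accbcea' and 'acaddba':
       a  c  a  d  d  b  a
    0  0  0  0  0  0  0  0
  a 0  1  1  1  1  1  1  1
  c 0  1  2  2  2  2  2  2
  c 0  1  2  2  2  2  2  2
  b 0  1  2  2  2  2  3  3
  c 0  1  2  2  2  2  3  3
  e 0  1  2  2  2  2  3  3
  a 0  1  2  3  3  3  3  4
LCS: 'acba'
LCS length = 4

4


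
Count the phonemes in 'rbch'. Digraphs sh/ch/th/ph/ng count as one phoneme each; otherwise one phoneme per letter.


Parsing 'rbch' greedily, digraphs first:
  'r' -> consonant phoneme (phonemes so far: 1)
  'b' -> consonant phoneme (phonemes so far: 2)
  'ch' -> digraph (1 consonant phoneme) (phonemes so far: 3)
Total phonemes: 3

3


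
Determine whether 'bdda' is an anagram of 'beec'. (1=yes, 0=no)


Sort characters of 'bdda': 'abdd'
Sort characters of 'beec': 'bcee'
Sorted forms differ -> they are NOT anagrams
Result: 0

0


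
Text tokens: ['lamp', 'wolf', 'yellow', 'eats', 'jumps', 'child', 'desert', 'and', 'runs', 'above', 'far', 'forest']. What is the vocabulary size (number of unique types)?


Listing all tokens and tracking unique types:
  Token 1: 'lamp' -> NEW (unique so far: 1)
  Token 2: 'wolf' -> NEW (unique so far: 2)
  Token 3: 'yellow' -> NEW (unique so far: 3)
  Token 4: 'eats' -> NEW (unique so far: 4)
  Token 5: 'jumps' -> NEW (unique so far: 5)
  Token 6: 'child' -> NEW (unique so far: 6)
  Token 7: 'desert' -> NEW (unique so far: 7)
  Token 8: 'and' -> NEW (unique so far: 8)
  Token 9: 'runs' -> NEW (unique so far: 9)
  Token 10: 'above' -> NEW (unique so far: 10)
  Token 11: 'far' -> NEW (unique so far: 11)
  Token 12: 'forest' -> NEW (unique so far: 12)
Unique types: ('above', 'and', 'child', 'desert', 'eats', 'far', 'forest', 'jumps', 'lamp', 'runs', 'wolf', 'yellow')
Vocabulary size: 12

12


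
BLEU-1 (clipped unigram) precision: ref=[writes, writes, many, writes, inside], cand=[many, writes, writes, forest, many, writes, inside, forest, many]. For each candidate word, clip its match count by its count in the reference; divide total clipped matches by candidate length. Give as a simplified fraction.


Reference word counts: {'inside': 1, 'many': 1, 'writes': 3}
Checking each candidate word (with clipping):
  'many' -> in reference (ref count 1, used 1/1) -> match (matches: 1)
  'writes' -> in reference (ref count 3, used 1/3) -> match (matches: 2)
  'writes' -> in reference (ref count 3, used 2/3) -> match (matches: 3)
  'forest' -> not in reference -> no match (matches: 3)
  'many' -> ref count 1 already used up (1/1) -> clipped, no match (matches: 3)
  'writes' -> in reference (ref count 3, used 3/3) -> match (matches: 4)
  'inside' -> in reference (ref count 1, used 1/1) -> match (matches: 5)
  'forest' -> not in reference -> no match (matches: 5)
  'many' -> ref count 1 already used up (1/1) -> clipped, no match (matches: 5)
Clipped matches: 5, Candidate length: 9
Precision = 5/9

5/9


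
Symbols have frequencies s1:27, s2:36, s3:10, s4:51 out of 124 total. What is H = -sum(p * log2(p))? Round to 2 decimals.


Computing entropy H = -sum(p_i * log2(p_i)):
  s1: p = 27/124 = 0.2177, -p*log2(p) = 0.4789
  s2: p = 36/124 = 0.2903, -p*log2(p) = 0.5180
  s3: p = 10/124 = 0.0806, -p*log2(p) = 0.2929
  s4: p = 51/124 = 0.4113, -p*log2(p) = 0.5272
H = sum of terms = 1.8170
Rounded to 2 decimals: 1.82

1.82


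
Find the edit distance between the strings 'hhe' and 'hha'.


Building DP table for s1='hhe' (len 3) and s2='hha' (len 3):
       h  h  a
    0  1  2  3
  h 1  0  1  2
  h 2  1  0  1
  e 3  2  1  1
Edit distance = dp[3][3] = 1

1


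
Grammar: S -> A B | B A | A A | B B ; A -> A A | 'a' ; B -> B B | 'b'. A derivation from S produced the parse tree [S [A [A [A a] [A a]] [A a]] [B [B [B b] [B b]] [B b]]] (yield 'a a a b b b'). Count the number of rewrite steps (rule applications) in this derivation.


Every bracketed nonterminal node [X ...] in the tree is produced by exactly one rule application.
Reading the tree off as a leftmost derivation:
  Step 1: S  =>  A B   (applied S -> A B)
  Step 2: A B  =>  A A B   (applied A -> A A)
  Step 3: A A B  =>  A A A B   (applied A -> A A)
  Step 4: A A A B  =>  a A A B   (applied A -> a)
  Step 5: a A A B  =>  a a A B   (applied A -> a)
  Step 6: a a A B  =>  a a a B   (applied A -> a)
  Step 7: a a a B  =>  a a a B B   (applied B -> B B)
  Step 8: a a a B B  =>  a a a B B B   (applied B -> B B)
  Step 9: a a a B B B  =>  a a a b B B   (applied B -> b)
  Step 10: a a a b B B  =>  a a a b b B   (applied B -> b)
  Step 11: a a a b b B  =>  a a a b b b   (applied B -> b)
Final yield: a a a b b b
Total rewrite steps: 11

11


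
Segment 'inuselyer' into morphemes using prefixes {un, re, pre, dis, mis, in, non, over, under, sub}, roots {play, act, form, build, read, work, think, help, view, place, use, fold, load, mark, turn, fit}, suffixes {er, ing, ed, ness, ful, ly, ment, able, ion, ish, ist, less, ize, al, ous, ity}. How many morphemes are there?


Segmenting 'inuselyer' against the inventory:
  'in' -> prefix (morpheme 1)
  'use' -> root (morpheme 2)
  'ly' -> suffix (morpheme 3)
  'er' -> suffix (morpheme 4)
Total morphemes: 4

4


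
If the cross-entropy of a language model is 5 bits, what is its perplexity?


Perplexity formula: PP = 2^H
H = 5
PP = 2^5
Steps: 2^1 = 2, 2^2 = 4, 2^3 = 8, 2^4 = 16, 2^5 = 32
PP = 32

32


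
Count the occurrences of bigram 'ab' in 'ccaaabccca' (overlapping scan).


Scanning 'ccaaabccca' for bigram 'ab':
  Position 0: 'cc' -> no
  Position 1: 'ca' -> no
  Position 2: 'aa' -> no
  Position 3: 'aa' -> no
  Position 4: 'ab' -> MATCH
  Position 5: 'bc' -> no
  Position 6: 'cc' -> no
  Position 7: 'cc' -> no
  Position 8: 'ca' -> no
Total matches: 1

1


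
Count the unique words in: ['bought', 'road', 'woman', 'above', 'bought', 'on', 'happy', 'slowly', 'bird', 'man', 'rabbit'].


Listing all tokens and tracking unique types:
  Token 1: 'bought' -> NEW (unique so far: 1)
  Token 2: 'road' -> NEW (unique so far: 2)
  Token 3: 'woman' -> NEW (unique so far: 3)
  Token 4: 'above' -> NEW (unique so far: 4)
  Token 5: 'bought' -> duplicate (unique so far: 4)
  Token 6: 'on' -> NEW (unique so far: 5)
  Token 7: 'happy' -> NEW (unique so far: 6)
  Token 8: 'slowly' -> NEW (unique so far: 7)
  Token 9: 'bird' -> NEW (unique so far: 8)
  Token 10: 'man' -> NEW (unique so far: 9)
  Token 11: 'rabbit' -> NEW (unique so far: 10)
Unique types: ('above', 'bird', 'bought', 'happy', 'man', 'on', 'rabbit', 'road', 'slowly', 'woman')
Vocabulary size: 10

10


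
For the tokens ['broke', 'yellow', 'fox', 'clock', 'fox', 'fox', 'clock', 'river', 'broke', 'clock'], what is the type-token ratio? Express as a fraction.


Tokens: 10
Unique types: ('broke', 'clock', 'fox', 'river', 'yellow') = 5
TTR = 5/10
Simplify: divide both by 5 -> 1/2
TTR = 1/2

1/2


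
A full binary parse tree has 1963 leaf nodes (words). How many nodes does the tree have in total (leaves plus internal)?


Leaf nodes (terminals): 1963
Internal nodes = n - 1 = 1963 - 1 = 1962
Total = leaves + internal = 1963 + 1962 = 3925

3925


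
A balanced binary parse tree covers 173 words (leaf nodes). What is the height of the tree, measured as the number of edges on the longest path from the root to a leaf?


In a balanced binary tree with n leaves the deepest leaf is ceil(log2(n)) edges below the root.
log2(173) = 7.4346
ceil(7.4346) = 8
height (edges) = 8

8


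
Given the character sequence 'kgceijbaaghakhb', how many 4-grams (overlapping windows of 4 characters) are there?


String 'kgceijbaaghakhb' has length L = 15.
Number of overlapping n-grams = L - n + 1
Substituting: 15 - 4 + 1 = 12

12


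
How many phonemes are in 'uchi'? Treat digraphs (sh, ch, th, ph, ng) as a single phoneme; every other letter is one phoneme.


Parsing 'uchi' greedily, digraphs first:
  'u' -> vowel phoneme (phonemes so far: 1)
  'ch' -> digraph (1 consonant phoneme) (phonemes so far: 2)
  'i' -> vowel phoneme (phonemes so far: 3)
Total phonemes: 3

3


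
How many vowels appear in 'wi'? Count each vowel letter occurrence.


Scanning each character of 'wi':
  Position 1: 'w' -> consonant (running count: 0)
  Position 2: 'i' -> vowel (running count: 1)
Total vowels: 1

1


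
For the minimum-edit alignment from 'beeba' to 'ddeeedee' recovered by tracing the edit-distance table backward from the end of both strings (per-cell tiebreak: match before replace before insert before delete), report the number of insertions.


Edit distance = 6. Backtracking from cell (5, 8) with preference match > replace > insert > delete,
then listing the resulting alignment 'beeba' -> 'ddeeedee' left to right:
  Step 1: insert 'd' [insertion #1]
  Step 2: insert 'd' [insertion #2]
  Step 3: replace b->e
  Step 4: keep 'e'
  Step 5: keep 'e'
  Step 6: insert 'd' [insertion #3]
  Step 7: replace b->e
  Step 8: replace a->e
Total insertions: 3

3


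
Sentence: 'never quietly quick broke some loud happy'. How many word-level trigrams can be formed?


Word trigrams from [7] words:
  Trigram 1: (never quietly quick)
  Trigram 2: (quietly quick broke)
  Trigram 3: (quick broke some)
  Trigram 4: (broke some loud)
  Trigram 5: (some loud happy)
Total word trigrams: 7 - 2 = 5

5


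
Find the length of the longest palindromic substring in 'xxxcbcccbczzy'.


Scanning 'xxxcbcccbczzy' for palindromic substrings.
Substring at positions 3-9: 'cbcccbc'.
Check: reverse('cbcccbc') = 'cbcccbc' -> palindrome confirmed.
Neighbouring characters ('x' / 'z') break symmetry, so it cannot extend further.
No longer palindromic substring exists; longest length = 7

7


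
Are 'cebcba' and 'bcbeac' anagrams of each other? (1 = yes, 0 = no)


Sort characters of 'cebcba': 'abbcce'
Sort characters of 'bcbeac': 'abbcce'
Sorted forms match -> they ARE anagrams
Result: 1

1


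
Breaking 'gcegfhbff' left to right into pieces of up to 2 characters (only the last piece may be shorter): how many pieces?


'gcegfhbff' has 9 characters.
Chunking with max size 2:
  Chunk 1: 'gc' (positions 0-1)
  Chunk 2: 'eg' (positions 2-3)
  Chunk 3: 'fh' (positions 4-5)
  Chunk 4: 'bf' (positions 6-7)
  Chunk 5: 'f' (positions 8-8)
Total chunks: ceil(9 / 2) = 5

5


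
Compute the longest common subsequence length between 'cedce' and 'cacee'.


DP table for LCS of 'cedce' and 'cacee':
       c  a  c  e  e
    0  0  0  0  0  0
  c 0  1  1  1  1  1
  e 0  1  1  1  2  2
  d 0  1  1  1  2  2
  c 0  1  1  2  2  2
  e 0  1  1  2  3  3
LCS: 'cee'
LCS length = 3

3


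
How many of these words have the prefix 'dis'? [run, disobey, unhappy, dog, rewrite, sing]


Checking each word for prefix 'dis':
  'run' -> no (count: 0)
  'disobey' -> YES, starts with 'dis' (count: 1)
  'unhappy' -> no (count: 1)
  'dog' -> no (count: 1)
  'rewrite' -> no (count: 1)
  'sing' -> no (count: 1)
Total with prefix 'dis': 1

1


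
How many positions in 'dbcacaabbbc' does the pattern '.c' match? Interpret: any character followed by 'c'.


Pattern: .c means any character followed by 'c'.
Scanning 'dbcacaabbbc' position-by-position:
  Pos 0: window 'db' -> no
  Pos 1: window 'bc' -> MATCH
  Pos 2: window 'ca' -> no
  Pos 3: window 'ac' -> MATCH
  Pos 4: window 'ca' -> no
  Pos 5: window 'aa' -> no
  Pos 6: window 'ab' -> no
  Pos 7: window 'bb' -> no
  Pos 8: window 'bb' -> no
  Pos 9: window 'bc' -> MATCH
  Pos 10: window 'c' -> no
Total matches: 3

3


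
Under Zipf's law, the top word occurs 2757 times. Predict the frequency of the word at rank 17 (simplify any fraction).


Zipf's law: freq(rank) = f1 / rank
f1 = 2757, rank = 17
freq = 2757 / 17
GCD(2757, 17) = 1
Simplified: 2757/17

2757/17


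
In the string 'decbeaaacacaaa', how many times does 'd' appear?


Scanning 'decbeaaacacaaa' for 'd':
  Position 0: 'd' -> MATCH (count: 1)
Total occurrences of 'd': 1

1


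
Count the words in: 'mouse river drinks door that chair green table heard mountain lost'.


Counting words by splitting on spaces:
  Word 1: 'mouse'
  Word 2: 'river'
  Word 3: 'drinks'
  Word 4: 'door'
  Word 5: 'that'
  Word 6: 'chair'
  Word 7: 'green'
  Word 8: 'table'
  Word 9: 'heard'
  Word 10: 'mountain'
  Word 11: 'lost'
Total words: 11

11


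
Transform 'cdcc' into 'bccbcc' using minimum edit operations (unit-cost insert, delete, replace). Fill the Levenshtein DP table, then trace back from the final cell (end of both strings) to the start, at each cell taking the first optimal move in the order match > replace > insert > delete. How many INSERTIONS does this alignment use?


Edit distance = 3. Backtracking from cell (4, 6) with preference match > replace > insert > delete,
then listing the resulting alignment 'cdcc' -> 'bccbcc' left to right:
  Step 1: insert 'b' [insertion #1]
  Step 2: insert 'c' [insertion #2]
  Step 3: keep 'c'
  Step 4: replace d->b
  Step 5: keep 'c'
  Step 6: keep 'c'
Total insertions: 2

2


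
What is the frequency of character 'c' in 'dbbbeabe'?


Scanning 'dbbbeabe' for 'c':
  No matches found.
Total occurrences of 'c': 0

0


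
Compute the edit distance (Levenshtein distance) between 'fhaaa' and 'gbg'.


Building DP table for s1='fhaaa' (len 5) and s2='gbg' (len 3):
       g  b  g
    0  1  2  3
  f 1  1  2  3
  h 2  2  2  3
  a 3  3  3  3
  a 4  4  4  4
  a 5  5  5  5
Edit distance = dp[5][3] = 5

5


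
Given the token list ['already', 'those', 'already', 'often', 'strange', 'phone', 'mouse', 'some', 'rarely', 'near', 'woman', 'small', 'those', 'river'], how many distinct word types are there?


Listing all tokens and tracking unique types:
  Token 1: 'already' -> NEW (unique so far: 1)
  Token 2: 'those' -> NEW (unique so far: 2)
  Token 3: 'already' -> duplicate (unique so far: 2)
  Token 4: 'often' -> NEW (unique so far: 3)
  Token 5: 'strange' -> NEW (unique so far: 4)
  Token 6: 'phone' -> NEW (unique so far: 5)
  Token 7: 'mouse' -> NEW (unique so far: 6)
  Token 8: 'some' -> NEW (unique so far: 7)
  Token 9: 'rarely' -> NEW (unique so far: 8)
  Token 10: 'near' -> NEW (unique so far: 9)
  Token 11: 'woman' -> NEW (unique so far: 10)
  Token 12: 'small' -> NEW (unique so far: 11)
  Token 13: 'those' -> duplicate (unique so far: 11)
  Token 14: 'river' -> NEW (unique so far: 12)
Unique types: ('already', 'mouse', 'near', 'often', 'phone', 'rarely', 'river', 'small', 'some', 'strange', 'those', 'woman')
Vocabulary size: 12

12


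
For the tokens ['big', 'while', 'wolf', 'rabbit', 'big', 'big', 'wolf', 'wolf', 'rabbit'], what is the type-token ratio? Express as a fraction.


Tokens: 9
Unique types: ('big', 'rabbit', 'while', 'wolf') = 4
TTR = 4/9
Already in lowest terms.

4/9


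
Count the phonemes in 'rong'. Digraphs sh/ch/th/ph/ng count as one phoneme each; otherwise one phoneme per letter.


Parsing 'rong' greedily, digraphs first:
  'r' -> consonant phoneme (phonemes so far: 1)
  'o' -> vowel phoneme (phonemes so far: 2)
  'ng' -> digraph (1 consonant phoneme) (phonemes so far: 3)
Total phonemes: 3

3


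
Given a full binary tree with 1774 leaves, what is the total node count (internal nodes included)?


Leaf nodes (terminals): 1774
Internal nodes = n - 1 = 1774 - 1 = 1773
Total = leaves + internal = 1774 + 1773 = 3547

3547


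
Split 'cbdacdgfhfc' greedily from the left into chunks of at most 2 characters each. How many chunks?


'cbdacdgfhfc' has 11 characters.
Chunking with max size 2:
  Chunk 1: 'cb' (positions 0-1)
  Chunk 2: 'da' (positions 2-3)
  Chunk 3: 'cd' (positions 4-5)
  Chunk 4: 'gf' (positions 6-7)
  Chunk 5: 'hf' (positions 8-9)
  Chunk 6: 'c' (positions 10-10)
Total chunks: ceil(11 / 2) = 6

6


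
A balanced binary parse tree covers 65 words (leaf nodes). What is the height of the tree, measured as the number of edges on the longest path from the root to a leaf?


In a balanced binary tree with n leaves the deepest leaf is ceil(log2(n)) edges below the root.
log2(65) = 6.0224
ceil(6.0224) = 7
height (edges) = 7

7


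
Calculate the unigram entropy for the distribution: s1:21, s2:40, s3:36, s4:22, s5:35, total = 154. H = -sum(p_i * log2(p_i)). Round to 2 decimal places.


Computing entropy H = -sum(p_i * log2(p_i)):
  s1: p = 21/154 = 0.1364, -p*log2(p) = 0.3920
  s2: p = 40/154 = 0.2597, -p*log2(p) = 0.5052
  s3: p = 36/154 = 0.2338, -p*log2(p) = 0.4902
  s4: p = 22/154 = 0.1429, -p*log2(p) = 0.4011
  s5: p = 35/154 = 0.2273, -p*log2(p) = 0.4858
H = sum of terms = 2.2743
Rounded to 2 decimals: 2.27

2.27


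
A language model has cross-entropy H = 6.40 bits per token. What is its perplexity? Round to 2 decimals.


Perplexity formula: PP = 2^H
H = 6.40
PP = 2^6.40
Decompose: 2^6.40 = 2^6 * 2^0.40
2^6 = 64, 2^0.40 ~ 1.3195079
PP ~ 64 * 1.3195079 = 84.4485056
Rounded to 2 decimals: 84.45

84.45


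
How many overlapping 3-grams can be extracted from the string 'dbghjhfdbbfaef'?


String 'dbghjhfdbbfaef' has length L = 14.
Number of overlapping n-grams = L - n + 1
Substituting: 14 - 3 + 1 = 12

12


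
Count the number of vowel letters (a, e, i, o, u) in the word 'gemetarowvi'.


Scanning each character of 'gemetarowvi':
  Position 1: 'g' -> consonant (running count: 0)
  Position 2: 'e' -> vowel (running count: 1)
  Position 3: 'm' -> consonant (running count: 1)
  Position 4: 'e' -> vowel (running count: 2)
  Position 5: 't' -> consonant (running count: 2)
  Position 6: 'a' -> vowel (running count: 3)
  Position 7: 'r' -> consonant (running count: 3)
  Position 8: 'o' -> vowel (running count: 4)
  Position 9: 'w' -> consonant (running count: 4)
  Position 10: 'v' -> consonant (running count: 4)
  Position 11: 'i' -> vowel (running count: 5)
Total vowels: 5

5


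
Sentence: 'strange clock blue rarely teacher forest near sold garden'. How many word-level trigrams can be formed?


Word trigrams from [9] words:
  Trigram 1: (strange clock blue)
  Trigram 2: (clock blue rarely)
  Trigram 3: (blue rarely teacher)
  Trigram 4: (rarely teacher forest)
  Trigram 5: (teacher forest near)
  Trigram 6: (forest near sold)
  Trigram 7: (near sold garden)
Total word trigrams: 9 - 2 = 7

7


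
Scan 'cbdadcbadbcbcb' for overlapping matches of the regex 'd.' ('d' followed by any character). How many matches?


Pattern: d. means 'd' followed by any character.
Scanning 'cbdadcbadbcbcb' position-by-position:
  Pos 0: window 'cb' -> no
  Pos 1: window 'bd' -> no
  Pos 2: window 'da' -> MATCH
  Pos 3: window 'ad' -> no
  Pos 4: window 'dc' -> MATCH
  Pos 5: window 'cb' -> no
  Pos 6: window 'ba' -> no
  Pos 7: window 'ad' -> no
  Pos 8: window 'db' -> MATCH
  Pos 9: window 'bc' -> no
  Pos 10: window 'cb' -> no
  Pos 11: window 'bc' -> no
  Pos 12: window 'cb' -> no
  Pos 13: window 'b' -> no
Total matches: 3

3


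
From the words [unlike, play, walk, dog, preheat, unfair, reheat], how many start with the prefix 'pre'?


Checking each word for prefix 'pre':
  'unlike' -> no (count: 0)
  'play' -> no (count: 0)
  'walk' -> no (count: 0)
  'dog' -> no (count: 0)
  'preheat' -> YES, starts with 'pre' (count: 1)
  'unfair' -> no (count: 1)
  'reheat' -> no (count: 1)
Total with prefix 'pre': 1

1


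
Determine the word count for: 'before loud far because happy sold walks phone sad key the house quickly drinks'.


Counting words by splitting on spaces:
  Word 1: 'before'
  Word 2: 'loud'
  Word 3: 'far'
  Word 4: 'because'
  Word 5: 'happy'
  Word 6: 'sold'
  Word 7: 'walks'
  Word 8: 'phone'
  Word 9: 'sad'
  Word 10: 'key'
  Word 11: 'the'
  Word 12: 'house'
  Word 13: 'quickly'
  Word 14: 'drinks'
Total words: 14

14


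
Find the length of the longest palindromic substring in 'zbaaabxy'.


Scanning 'zbaaabxy' for palindromic substrings.
Substring at positions 1-5: 'baaab'.
Check: reverse('baaab') = 'baaab' -> palindrome confirmed.
Neighbouring characters ('z' / 'x') break symmetry, so it cannot extend further.
No longer palindromic substring exists; longest length = 5

5


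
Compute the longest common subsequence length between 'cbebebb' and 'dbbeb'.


DP table for LCS of 'cbebebb' and 'dbbeb':
       d  b  b  e  b
    0  0  0  0  0  0
  c 0  0  0  0  0  0
  b 0  0  1  1  1  1
  e 0  0  1  1  2  2
  b 0  0  1  2  2  3
  e 0  0  1  2  3  3
  b 0  0  1  2  3  4
  b 0  0  1  2  3  4
LCS: 'bbeb'
LCS length = 4

4


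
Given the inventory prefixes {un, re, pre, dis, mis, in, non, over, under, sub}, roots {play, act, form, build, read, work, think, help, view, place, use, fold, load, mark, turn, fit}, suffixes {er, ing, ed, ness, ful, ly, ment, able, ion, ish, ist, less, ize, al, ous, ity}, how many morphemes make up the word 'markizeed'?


Segmenting 'markizeed' against the inventory:
  'mark' -> root (morpheme 1)
  'ize' -> suffix (morpheme 2)
  'ed' -> suffix (morpheme 3)
Total morphemes: 3

3


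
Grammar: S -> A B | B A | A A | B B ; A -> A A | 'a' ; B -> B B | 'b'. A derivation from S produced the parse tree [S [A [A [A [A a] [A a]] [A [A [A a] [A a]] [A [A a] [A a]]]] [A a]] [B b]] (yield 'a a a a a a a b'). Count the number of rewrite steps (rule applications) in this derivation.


Every bracketed nonterminal node [X ...] in the tree is produced by exactly one rule application.
Reading the tree off as a leftmost derivation:
  Step 1: S  =>  A B   (applied S -> A B)
  Step 2: A B  =>  A A B   (applied A -> A A)
  Step 3: A A B  =>  A A A B   (applied A -> A A)
  Step 4: A A A B  =>  A A A A B   (applied A -> A A)
  Step 5: A A A A B  =>  a A A A B   (applied A -> a)
  Step 6: a A A A B  =>  a a A A B   (applied A -> a)
  Step 7: a a A A B  =>  a a A A A B   (applied A -> A A)
  Step 8: a a A A A B  =>  a a A A A A B   (applied A -> A A)
  Step 9: a a A A A A B  =>  a a a A A A B   (applied A -> a)
  Step 10: a a a A A A B  =>  a a a a A A B   (applied A -> a)
  Step 11: a a a a A A B  =>  a a a a A A A B   (applied A -> A A)
  Step 12: a a a a A A A B  =>  a a a a a A A B   (applied A -> a)
  Step 13: a a a a a A A B  =>  a a a a a a A B   (applied A -> a)
  Step 14: a a a a a a A B  =>  a a a a a a a B   (applied A -> a)
  Step 15: a a a a a a a B  =>  a a a a a a a b   (applied B -> b)
Final yield: a a a a a a a b
Total rewrite steps: 15

15


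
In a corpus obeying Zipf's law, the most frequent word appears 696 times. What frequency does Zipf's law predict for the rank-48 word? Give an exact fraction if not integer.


Zipf's law: freq(rank) = f1 / rank
f1 = 696, rank = 48
freq = 696 / 48
GCD(696, 48) = 24
Simplified: 29/2

29/2


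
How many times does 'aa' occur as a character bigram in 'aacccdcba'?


Scanning 'aacccdcba' for bigram 'aa':
  Position 0: 'aa' -> MATCH
  Position 1: 'ac' -> no
  Position 2: 'cc' -> no
  Position 3: 'cc' -> no
  Position 4: 'cd' -> no
  Position 5: 'dc' -> no
  Position 6: 'cb' -> no
  Position 7: 'ba' -> no
Total matches: 1

1


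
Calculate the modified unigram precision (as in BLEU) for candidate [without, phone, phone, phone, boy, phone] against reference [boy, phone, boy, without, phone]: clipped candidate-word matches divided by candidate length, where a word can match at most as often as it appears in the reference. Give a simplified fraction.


Reference word counts: {'boy': 2, 'phone': 2, 'without': 1}
Checking each candidate word (with clipping):
  'without' -> in reference (ref count 1, used 1/1) -> match (matches: 1)
  'phone' -> in reference (ref count 2, used 1/2) -> match (matches: 2)
  'phone' -> in reference (ref count 2, used 2/2) -> match (matches: 3)
  'phone' -> ref count 2 already used up (2/2) -> clipped, no match (matches: 3)
  'boy' -> in reference (ref count 2, used 1/2) -> match (matches: 4)
  'phone' -> ref count 2 already used up (2/2) -> clipped, no match (matches: 4)
Clipped matches: 4, Candidate length: 6
Precision = 4/6 = 2/3

2/3


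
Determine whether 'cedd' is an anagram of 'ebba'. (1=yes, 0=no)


Sort characters of 'cedd': 'cdde'
Sort characters of 'ebba': 'abbe'
Sorted forms differ -> they are NOT anagrams
Result: 0

0


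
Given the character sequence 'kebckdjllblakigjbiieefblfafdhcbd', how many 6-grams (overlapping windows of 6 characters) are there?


String 'kebckdjllblakigjbiieefblfafdhcbd' has length L = 32.
Number of overlapping n-grams = L - n + 1
Substituting: 32 - 6 + 1 = 27

27


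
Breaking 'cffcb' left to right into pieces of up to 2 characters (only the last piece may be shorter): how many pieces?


'cffcb' has 5 characters.
Chunking with max size 2:
  Chunk 1: 'cf' (positions 0-1)
  Chunk 2: 'fc' (positions 2-3)
  Chunk 3: 'b' (positions 4-4)
Total chunks: ceil(5 / 2) = 3

3


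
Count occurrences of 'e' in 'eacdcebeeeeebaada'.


Scanning 'eacdcebeeeeebaada' for 'e':
  Position 0: 'e' -> MATCH (count: 1)
  Position 5: 'e' -> MATCH (count: 2)
  Position 7: 'e' -> MATCH (count: 3)
  Position 8: 'e' -> MATCH (count: 4)
  Position 9: 'e' -> MATCH (count: 5)
  Position 10: 'e' -> MATCH (count: 6)
  Position 11: 'e' -> MATCH (count: 7)
Total occurrences of 'e': 7

7


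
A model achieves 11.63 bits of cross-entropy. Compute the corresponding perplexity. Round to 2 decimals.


Perplexity formula: PP = 2^H
H = 11.63
PP = 2^11.63
Decompose: 2^11.63 = 2^11 * 2^0.63
2^11 = 2048, 2^0.63 ~ 1.5475650
PP ~ 2048 * 1.5475650 = 3169.4131200
Rounded to 2 decimals: 3169.41

3169.41


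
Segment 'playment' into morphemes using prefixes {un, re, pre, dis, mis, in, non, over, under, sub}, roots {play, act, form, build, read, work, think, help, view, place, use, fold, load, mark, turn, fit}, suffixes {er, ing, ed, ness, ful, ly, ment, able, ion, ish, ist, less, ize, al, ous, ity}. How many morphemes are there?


Segmenting 'playment' against the inventory:
  'play' -> root (morpheme 1)
  'ment' -> suffix (morpheme 2)
Total morphemes: 2

2
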